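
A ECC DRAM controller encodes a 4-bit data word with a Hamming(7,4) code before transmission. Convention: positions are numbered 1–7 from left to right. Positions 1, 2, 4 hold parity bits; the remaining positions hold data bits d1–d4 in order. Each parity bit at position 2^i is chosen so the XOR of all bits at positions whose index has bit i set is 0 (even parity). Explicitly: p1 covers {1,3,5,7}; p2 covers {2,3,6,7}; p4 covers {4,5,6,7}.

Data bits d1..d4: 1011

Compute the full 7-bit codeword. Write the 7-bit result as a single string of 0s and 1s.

Place data at non-parity positions: p1 p2 1 p4 0 1 1
p1 (pos 1,3,5,7): XOR of data positions = 1⊕0⊕1 = 0
p2 (pos 2,3,6,7): XOR of data positions = 1⊕1⊕1 = 1
p4 (pos 4,5,6,7): XOR of data positions = 0⊕1⊕1 = 0
Codeword: 0110011

0110011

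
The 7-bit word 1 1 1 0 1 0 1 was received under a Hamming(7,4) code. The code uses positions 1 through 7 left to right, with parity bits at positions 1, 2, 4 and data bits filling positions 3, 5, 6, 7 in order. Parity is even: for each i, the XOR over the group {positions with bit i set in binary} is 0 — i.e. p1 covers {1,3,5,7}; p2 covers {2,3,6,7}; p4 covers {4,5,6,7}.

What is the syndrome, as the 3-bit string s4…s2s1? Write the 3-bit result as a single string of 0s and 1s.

s1 (pos 1,3,5,7): 1⊕1⊕1⊕1 = 0
s2 (pos 2,3,6,7): 1⊕1⊕0⊕1 = 1
s4 (pos 4,5,6,7): 0⊕1⊕0⊕1 = 0
Syndrome s4…s1 = 010 → error at position 2.

010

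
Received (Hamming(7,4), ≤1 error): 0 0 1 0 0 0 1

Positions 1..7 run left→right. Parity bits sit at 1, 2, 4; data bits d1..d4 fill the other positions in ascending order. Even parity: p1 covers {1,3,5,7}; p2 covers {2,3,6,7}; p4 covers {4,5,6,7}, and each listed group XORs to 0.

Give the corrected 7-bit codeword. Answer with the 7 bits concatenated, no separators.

0011001

s1 (pos 1,3,5,7): 0⊕1⊕0⊕1 = 0
s2 (pos 2,3,6,7): 0⊕1⊕0⊕1 = 0
s4 (pos 4,5,6,7): 0⊕0⊕0⊕1 = 1
Syndrome s4…s1 = 100 → error at position 4.
Flip position 4: 0010001 → 0011001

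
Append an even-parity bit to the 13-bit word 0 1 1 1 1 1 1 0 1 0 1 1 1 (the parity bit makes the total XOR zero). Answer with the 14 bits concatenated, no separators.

01111110101110

XOR of the 13 data bits: 0⊕1⊕1⊕1⊕1⊕1⊕1⊕0⊕1⊕0⊕1⊕1⊕1 = 0
Parity bit = 0 (so all 14 bits XOR to 0).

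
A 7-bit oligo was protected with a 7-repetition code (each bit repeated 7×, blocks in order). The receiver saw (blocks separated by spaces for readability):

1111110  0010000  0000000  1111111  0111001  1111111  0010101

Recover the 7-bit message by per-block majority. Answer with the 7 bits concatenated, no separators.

1001110

Block 1 (1111110): 6 ones → 1
Block 2 (0010000): 1 one → 0
Block 3 (0000000): 0 ones → 0
Block 4 (1111111): 7 ones → 1
Block 5 (0111001): 4 ones → 1
Block 6 (1111111): 7 ones → 1
Block 7 (0010101): 3 ones → 0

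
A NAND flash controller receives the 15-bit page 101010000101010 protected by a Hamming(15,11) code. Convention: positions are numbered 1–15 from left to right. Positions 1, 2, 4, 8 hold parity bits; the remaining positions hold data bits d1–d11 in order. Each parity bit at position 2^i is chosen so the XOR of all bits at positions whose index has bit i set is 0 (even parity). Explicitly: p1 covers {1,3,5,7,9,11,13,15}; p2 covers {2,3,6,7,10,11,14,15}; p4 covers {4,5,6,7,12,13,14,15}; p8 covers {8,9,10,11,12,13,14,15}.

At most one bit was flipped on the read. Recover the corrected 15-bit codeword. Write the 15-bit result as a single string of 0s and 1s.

101010000101011

s1 (pos 1,3,5,7,9,11,13,15): 1⊕1⊕1⊕0⊕0⊕0⊕0⊕0 = 1
s2 (pos 2,3,6,7,10,11,14,15): 0⊕1⊕0⊕0⊕1⊕0⊕1⊕0 = 1
s4 (pos 4,5,6,7,12,13,14,15): 0⊕1⊕0⊕0⊕1⊕0⊕1⊕0 = 1
s8 (pos 8,9,10,11,12,13,14,15): 0⊕0⊕1⊕0⊕1⊕0⊕1⊕0 = 1
Syndrome s8…s1 = 1111 → error at position 15.
Flip position 15: 101010000101010 → 101010000101011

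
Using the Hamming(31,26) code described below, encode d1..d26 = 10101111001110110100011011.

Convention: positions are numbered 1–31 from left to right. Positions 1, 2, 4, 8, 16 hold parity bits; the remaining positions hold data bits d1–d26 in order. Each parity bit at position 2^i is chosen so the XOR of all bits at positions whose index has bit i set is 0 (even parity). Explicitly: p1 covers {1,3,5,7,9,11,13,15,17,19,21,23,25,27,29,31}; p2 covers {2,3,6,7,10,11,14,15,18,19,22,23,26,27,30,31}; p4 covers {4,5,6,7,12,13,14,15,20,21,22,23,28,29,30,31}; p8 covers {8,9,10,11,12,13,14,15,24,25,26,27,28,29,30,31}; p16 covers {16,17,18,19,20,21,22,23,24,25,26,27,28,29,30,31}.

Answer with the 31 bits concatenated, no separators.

1011010111110011110110100011011

Place data at non-parity positions: p1 p2 1 p4 0 1 0 p8 1 1 1 1 0 0 1 p16 1 1 0 1 1 0 1 0 0 0 1 1 0 1 1
p1 (pos 1,3,5,7,9,11,13,15,17,19,21,23,25,27,29,31): XOR of data positions = 1⊕0⊕0⊕1⊕1⊕0⊕1⊕1⊕0⊕1⊕1⊕0⊕1⊕0⊕1 = 1
p2 (pos 2,3,6,7,10,11,14,15,18,19,22,23,26,27,30,31): XOR of data positions = 1⊕1⊕0⊕1⊕1⊕0⊕1⊕1⊕0⊕0⊕1⊕0⊕1⊕1⊕1 = 0
p4 (pos 4,5,6,7,12,13,14,15,20,21,22,23,28,29,30,31): XOR of data positions = 0⊕1⊕0⊕1⊕0⊕0⊕1⊕1⊕1⊕0⊕1⊕1⊕0⊕1⊕1 = 1
p8 (pos 8,9,10,11,12,13,14,15,24,25,26,27,28,29,30,31): XOR of data positions = 1⊕1⊕1⊕1⊕0⊕0⊕1⊕0⊕0⊕0⊕1⊕1⊕0⊕1⊕1 = 1
p16 (pos 16,17,18,19,20,21,22,23,24,25,26,27,28,29,30,31): XOR of data positions = 1⊕1⊕0⊕1⊕1⊕0⊕1⊕0⊕0⊕0⊕1⊕1⊕0⊕1⊕1 = 1
Codeword: 1011010111110011110110100011011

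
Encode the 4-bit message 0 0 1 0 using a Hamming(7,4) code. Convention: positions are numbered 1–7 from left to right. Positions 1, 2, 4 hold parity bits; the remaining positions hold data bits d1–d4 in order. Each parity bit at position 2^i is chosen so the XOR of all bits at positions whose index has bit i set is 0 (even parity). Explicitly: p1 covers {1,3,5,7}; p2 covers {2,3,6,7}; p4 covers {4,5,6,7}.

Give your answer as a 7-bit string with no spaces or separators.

0101010

Place data at non-parity positions: p1 p2 0 p4 0 1 0
p1 (pos 1,3,5,7): XOR of data positions = 0⊕0⊕0 = 0
p2 (pos 2,3,6,7): XOR of data positions = 0⊕1⊕0 = 1
p4 (pos 4,5,6,7): XOR of data positions = 0⊕1⊕0 = 1
Codeword: 0101010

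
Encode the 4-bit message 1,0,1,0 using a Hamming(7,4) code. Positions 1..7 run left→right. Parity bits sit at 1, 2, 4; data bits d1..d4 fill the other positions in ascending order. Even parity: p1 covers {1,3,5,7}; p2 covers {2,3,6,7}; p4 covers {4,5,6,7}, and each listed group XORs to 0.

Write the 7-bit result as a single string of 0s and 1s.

Place data at non-parity positions: p1 p2 1 p4 0 1 0
p1 (pos 1,3,5,7): XOR of data positions = 1⊕0⊕0 = 1
p2 (pos 2,3,6,7): XOR of data positions = 1⊕1⊕0 = 0
p4 (pos 4,5,6,7): XOR of data positions = 0⊕1⊕0 = 1
Codeword: 1011010

1011010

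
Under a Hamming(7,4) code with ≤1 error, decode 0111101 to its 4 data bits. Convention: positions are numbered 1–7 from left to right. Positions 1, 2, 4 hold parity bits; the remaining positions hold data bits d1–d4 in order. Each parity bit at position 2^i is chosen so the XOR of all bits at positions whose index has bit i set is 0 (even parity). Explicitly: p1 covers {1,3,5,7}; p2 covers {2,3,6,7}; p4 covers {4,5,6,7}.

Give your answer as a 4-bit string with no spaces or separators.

1100

s1 (pos 1,3,5,7): 0⊕1⊕1⊕1 = 1
s2 (pos 2,3,6,7): 1⊕1⊕0⊕1 = 1
s4 (pos 4,5,6,7): 1⊕1⊕0⊕1 = 1
Syndrome s4…s1 = 111 → error at position 7.
Flip position 7: 0111101 → 0111100
Read data bits from positions 3,5,6,7: 1100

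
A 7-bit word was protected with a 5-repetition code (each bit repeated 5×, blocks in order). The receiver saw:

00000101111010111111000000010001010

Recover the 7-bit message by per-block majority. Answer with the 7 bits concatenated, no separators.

Block 1 (00000): 0 ones → 0
Block 2 (10111): 4 ones → 1
Block 3 (10101): 3 ones → 1
Block 4 (11111): 5 ones → 1
Block 5 (00000): 0 ones → 0
Block 6 (00100): 1 one → 0
Block 7 (01010): 2 ones → 0

0111000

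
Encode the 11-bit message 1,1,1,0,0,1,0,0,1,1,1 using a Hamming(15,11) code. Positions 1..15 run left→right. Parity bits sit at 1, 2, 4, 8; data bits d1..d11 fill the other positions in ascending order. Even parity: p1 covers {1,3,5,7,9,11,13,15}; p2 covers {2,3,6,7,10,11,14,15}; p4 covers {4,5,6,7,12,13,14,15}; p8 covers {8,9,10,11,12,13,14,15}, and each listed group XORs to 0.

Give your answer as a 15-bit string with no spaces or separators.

Place data at non-parity positions: p1 p2 1 p4 1 1 0 p8 0 1 0 0 1 1 1
p1 (pos 1,3,5,7,9,11,13,15): XOR of data positions = 1⊕1⊕0⊕0⊕0⊕1⊕1 = 0
p2 (pos 2,3,6,7,10,11,14,15): XOR of data positions = 1⊕1⊕0⊕1⊕0⊕1⊕1 = 1
p4 (pos 4,5,6,7,12,13,14,15): XOR of data positions = 1⊕1⊕0⊕0⊕1⊕1⊕1 = 1
p8 (pos 8,9,10,11,12,13,14,15): XOR of data positions = 0⊕1⊕0⊕0⊕1⊕1⊕1 = 0
Codeword: 011111000100111

011111000100111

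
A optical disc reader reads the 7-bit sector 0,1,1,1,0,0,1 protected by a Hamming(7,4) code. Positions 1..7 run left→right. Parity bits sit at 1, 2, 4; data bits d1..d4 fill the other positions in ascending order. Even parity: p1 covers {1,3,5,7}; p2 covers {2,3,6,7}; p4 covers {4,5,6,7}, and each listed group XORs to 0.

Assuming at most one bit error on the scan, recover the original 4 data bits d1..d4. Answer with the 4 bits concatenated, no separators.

1001

s1 (pos 1,3,5,7): 0⊕1⊕0⊕1 = 0
s2 (pos 2,3,6,7): 1⊕1⊕0⊕1 = 1
s4 (pos 4,5,6,7): 1⊕0⊕0⊕1 = 0
Syndrome s4…s1 = 010 → error at position 2.
Flip position 2: 0111001 → 0011001
Read data bits from positions 3,5,6,7: 1001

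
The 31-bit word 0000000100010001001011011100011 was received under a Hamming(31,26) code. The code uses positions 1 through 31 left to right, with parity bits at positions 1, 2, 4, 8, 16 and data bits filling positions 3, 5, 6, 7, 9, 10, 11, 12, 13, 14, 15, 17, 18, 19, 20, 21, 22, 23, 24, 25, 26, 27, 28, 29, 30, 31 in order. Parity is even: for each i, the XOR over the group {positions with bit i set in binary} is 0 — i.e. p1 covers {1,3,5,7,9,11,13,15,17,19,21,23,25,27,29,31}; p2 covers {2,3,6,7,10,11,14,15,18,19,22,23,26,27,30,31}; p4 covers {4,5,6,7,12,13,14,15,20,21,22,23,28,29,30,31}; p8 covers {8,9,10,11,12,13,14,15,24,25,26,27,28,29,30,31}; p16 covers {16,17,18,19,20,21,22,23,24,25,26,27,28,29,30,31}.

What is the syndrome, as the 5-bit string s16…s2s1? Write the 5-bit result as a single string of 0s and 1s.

s1 (pos 1,3,5,7,9,11,13,15,17,19,21,23,25,27,29,31): 0⊕0⊕0⊕0⊕0⊕0⊕0⊕0⊕0⊕1⊕1⊕0⊕1⊕0⊕0⊕1 = 0
s2 (pos 2,3,6,7,10,11,14,15,18,19,22,23,26,27,30,31): 0⊕0⊕0⊕0⊕0⊕0⊕0⊕0⊕0⊕1⊕1⊕0⊕1⊕0⊕1⊕1 = 1
s4 (pos 4,5,6,7,12,13,14,15,20,21,22,23,28,29,30,31): 0⊕0⊕0⊕0⊕1⊕0⊕0⊕0⊕0⊕1⊕1⊕0⊕0⊕0⊕1⊕1 = 1
s8 (pos 8,9,10,11,12,13,14,15,24,25,26,27,28,29,30,31): 1⊕0⊕0⊕0⊕1⊕0⊕0⊕0⊕1⊕1⊕1⊕0⊕0⊕0⊕1⊕1 = 1
s16 (pos 16,17,18,19,20,21,22,23,24,25,26,27,28,29,30,31): 1⊕0⊕0⊕1⊕0⊕1⊕1⊕0⊕1⊕1⊕1⊕0⊕0⊕0⊕1⊕1 = 1
Syndrome s16…s1 = 11110 → error at position 30.

11110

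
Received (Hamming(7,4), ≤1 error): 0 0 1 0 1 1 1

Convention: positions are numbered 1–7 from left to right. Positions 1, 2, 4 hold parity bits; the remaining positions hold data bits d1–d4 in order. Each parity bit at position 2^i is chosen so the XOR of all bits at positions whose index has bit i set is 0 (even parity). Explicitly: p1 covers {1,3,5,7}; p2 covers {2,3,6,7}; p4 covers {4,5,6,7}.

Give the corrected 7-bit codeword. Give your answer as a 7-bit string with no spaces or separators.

0010110

s1 (pos 1,3,5,7): 0⊕1⊕1⊕1 = 1
s2 (pos 2,3,6,7): 0⊕1⊕1⊕1 = 1
s4 (pos 4,5,6,7): 0⊕1⊕1⊕1 = 1
Syndrome s4…s1 = 111 → error at position 7.
Flip position 7: 0010111 → 0010110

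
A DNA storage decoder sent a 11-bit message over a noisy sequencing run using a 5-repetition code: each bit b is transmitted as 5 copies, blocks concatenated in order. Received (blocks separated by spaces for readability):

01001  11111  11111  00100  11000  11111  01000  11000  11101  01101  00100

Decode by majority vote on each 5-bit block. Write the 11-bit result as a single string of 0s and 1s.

01100100110

Block 1 (01001): 2 ones → 0
Block 2 (11111): 5 ones → 1
Block 3 (11111): 5 ones → 1
Block 4 (00100): 1 one → 0
Block 5 (11000): 2 ones → 0
Block 6 (11111): 5 ones → 1
Block 7 (01000): 1 one → 0
Block 8 (11000): 2 ones → 0
Block 9 (11101): 4 ones → 1
Block 10 (01101): 3 ones → 1
Block 11 (00100): 1 one → 0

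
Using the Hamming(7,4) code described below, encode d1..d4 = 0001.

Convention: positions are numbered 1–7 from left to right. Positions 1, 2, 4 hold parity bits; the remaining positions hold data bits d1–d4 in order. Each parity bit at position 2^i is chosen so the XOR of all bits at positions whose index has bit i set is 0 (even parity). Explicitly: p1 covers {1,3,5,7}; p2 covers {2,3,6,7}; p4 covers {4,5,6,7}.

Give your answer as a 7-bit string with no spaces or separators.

1101001

Place data at non-parity positions: p1 p2 0 p4 0 0 1
p1 (pos 1,3,5,7): XOR of data positions = 0⊕0⊕1 = 1
p2 (pos 2,3,6,7): XOR of data positions = 0⊕0⊕1 = 1
p4 (pos 4,5,6,7): XOR of data positions = 0⊕0⊕1 = 1
Codeword: 1101001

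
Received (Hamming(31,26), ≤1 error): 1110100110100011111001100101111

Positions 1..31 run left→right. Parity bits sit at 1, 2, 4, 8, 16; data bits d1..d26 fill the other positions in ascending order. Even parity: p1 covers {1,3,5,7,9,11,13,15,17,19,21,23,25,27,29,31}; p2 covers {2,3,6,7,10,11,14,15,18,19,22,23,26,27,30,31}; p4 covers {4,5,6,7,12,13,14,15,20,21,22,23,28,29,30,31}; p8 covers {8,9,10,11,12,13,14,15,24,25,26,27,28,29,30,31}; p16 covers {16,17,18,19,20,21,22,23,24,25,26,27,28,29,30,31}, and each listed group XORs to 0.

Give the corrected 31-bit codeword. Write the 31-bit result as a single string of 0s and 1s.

1110100110100011111001100111111

s1 (pos 1,3,5,7,9,11,13,15,17,19,21,23,25,27,29,31): 1⊕1⊕1⊕0⊕1⊕1⊕0⊕1⊕1⊕1⊕0⊕1⊕0⊕0⊕1⊕1 = 1
s2 (pos 2,3,6,7,10,11,14,15,18,19,22,23,26,27,30,31): 1⊕1⊕0⊕0⊕0⊕1⊕0⊕1⊕1⊕1⊕1⊕1⊕1⊕0⊕1⊕1 = 1
s4 (pos 4,5,6,7,12,13,14,15,20,21,22,23,28,29,30,31): 0⊕1⊕0⊕0⊕0⊕0⊕0⊕1⊕0⊕0⊕1⊕1⊕1⊕1⊕1⊕1 = 0
s8 (pos 8,9,10,11,12,13,14,15,24,25,26,27,28,29,30,31): 1⊕1⊕0⊕1⊕0⊕0⊕0⊕1⊕0⊕0⊕1⊕0⊕1⊕1⊕1⊕1 = 1
s16 (pos 16,17,18,19,20,21,22,23,24,25,26,27,28,29,30,31): 1⊕1⊕1⊕1⊕0⊕0⊕1⊕1⊕0⊕0⊕1⊕0⊕1⊕1⊕1⊕1 = 1
Syndrome s16…s1 = 11011 → error at position 27.
Flip position 27: 1110100110100011111001100101111 → 1110100110100011111001100111111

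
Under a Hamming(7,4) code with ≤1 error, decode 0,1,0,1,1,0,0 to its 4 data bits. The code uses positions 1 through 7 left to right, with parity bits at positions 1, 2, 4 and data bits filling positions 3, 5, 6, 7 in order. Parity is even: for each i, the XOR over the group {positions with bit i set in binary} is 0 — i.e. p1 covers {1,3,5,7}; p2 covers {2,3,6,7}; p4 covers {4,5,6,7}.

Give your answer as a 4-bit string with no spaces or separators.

s1 (pos 1,3,5,7): 0⊕0⊕1⊕0 = 1
s2 (pos 2,3,6,7): 1⊕0⊕0⊕0 = 1
s4 (pos 4,5,6,7): 1⊕1⊕0⊕0 = 0
Syndrome s4…s1 = 011 → error at position 3.
Flip position 3: 0101100 → 0111100
Read data bits from positions 3,5,6,7: 1100

1100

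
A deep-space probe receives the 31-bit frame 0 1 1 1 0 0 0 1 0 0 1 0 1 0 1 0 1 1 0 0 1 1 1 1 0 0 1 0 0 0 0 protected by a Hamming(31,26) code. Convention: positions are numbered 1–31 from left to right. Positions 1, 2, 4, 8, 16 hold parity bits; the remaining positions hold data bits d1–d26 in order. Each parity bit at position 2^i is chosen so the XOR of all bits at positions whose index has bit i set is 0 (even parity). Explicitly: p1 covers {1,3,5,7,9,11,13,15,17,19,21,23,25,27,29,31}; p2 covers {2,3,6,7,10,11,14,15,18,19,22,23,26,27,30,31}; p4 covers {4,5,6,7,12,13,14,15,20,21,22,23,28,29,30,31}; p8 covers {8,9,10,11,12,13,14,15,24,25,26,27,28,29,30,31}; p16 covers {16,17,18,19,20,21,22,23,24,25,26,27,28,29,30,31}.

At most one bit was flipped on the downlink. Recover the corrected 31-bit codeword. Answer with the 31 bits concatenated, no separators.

0111000100101011110011110010000

s1 (pos 1,3,5,7,9,11,13,15,17,19,21,23,25,27,29,31): 0⊕1⊕0⊕0⊕0⊕1⊕1⊕1⊕1⊕0⊕1⊕1⊕0⊕1⊕0⊕0 = 0
s2 (pos 2,3,6,7,10,11,14,15,18,19,22,23,26,27,30,31): 1⊕1⊕0⊕0⊕0⊕1⊕0⊕1⊕1⊕0⊕1⊕1⊕0⊕1⊕0⊕0 = 0
s4 (pos 4,5,6,7,12,13,14,15,20,21,22,23,28,29,30,31): 1⊕0⊕0⊕0⊕0⊕1⊕0⊕1⊕0⊕1⊕1⊕1⊕0⊕0⊕0⊕0 = 0
s8 (pos 8,9,10,11,12,13,14,15,24,25,26,27,28,29,30,31): 1⊕0⊕0⊕1⊕0⊕1⊕0⊕1⊕1⊕0⊕0⊕1⊕0⊕0⊕0⊕0 = 0
s16 (pos 16,17,18,19,20,21,22,23,24,25,26,27,28,29,30,31): 0⊕1⊕1⊕0⊕0⊕1⊕1⊕1⊕1⊕0⊕0⊕1⊕0⊕0⊕0⊕0 = 1
Syndrome s16…s1 = 10000 → error at position 16.
Flip position 16: 0111000100101010110011110010000 → 0111000100101011110011110010000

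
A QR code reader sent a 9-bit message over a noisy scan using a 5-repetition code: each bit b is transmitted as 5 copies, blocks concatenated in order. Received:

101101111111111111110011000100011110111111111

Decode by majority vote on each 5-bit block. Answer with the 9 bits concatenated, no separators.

Block 1 (10110): 3 ones → 1
Block 2 (11111): 5 ones → 1
Block 3 (11111): 5 ones → 1
Block 4 (11111): 5 ones → 1
Block 5 (00110): 2 ones → 0
Block 6 (00100): 1 one → 0
Block 7 (01111): 4 ones → 1
Block 8 (01111): 4 ones → 1
Block 9 (11111): 5 ones → 1

111100111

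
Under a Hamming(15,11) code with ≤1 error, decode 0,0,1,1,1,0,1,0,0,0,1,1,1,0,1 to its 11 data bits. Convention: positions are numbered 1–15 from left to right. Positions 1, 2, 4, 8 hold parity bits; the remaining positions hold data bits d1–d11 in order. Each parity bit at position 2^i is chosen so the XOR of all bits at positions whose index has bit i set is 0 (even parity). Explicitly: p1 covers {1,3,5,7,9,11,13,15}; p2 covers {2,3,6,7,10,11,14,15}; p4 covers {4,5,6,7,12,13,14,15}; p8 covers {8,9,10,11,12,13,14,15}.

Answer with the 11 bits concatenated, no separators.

11010011101

s1 (pos 1,3,5,7,9,11,13,15): 0⊕1⊕1⊕1⊕0⊕1⊕1⊕1 = 0
s2 (pos 2,3,6,7,10,11,14,15): 0⊕1⊕0⊕1⊕0⊕1⊕0⊕1 = 0
s4 (pos 4,5,6,7,12,13,14,15): 1⊕1⊕0⊕1⊕1⊕1⊕0⊕1 = 0
s8 (pos 8,9,10,11,12,13,14,15): 0⊕0⊕0⊕1⊕1⊕1⊕0⊕1 = 0
Syndrome s8…s1 = 0000 → no error.
Read data bits from positions 3,5,6,7,9,10,11,12,13,14,15: 11010011101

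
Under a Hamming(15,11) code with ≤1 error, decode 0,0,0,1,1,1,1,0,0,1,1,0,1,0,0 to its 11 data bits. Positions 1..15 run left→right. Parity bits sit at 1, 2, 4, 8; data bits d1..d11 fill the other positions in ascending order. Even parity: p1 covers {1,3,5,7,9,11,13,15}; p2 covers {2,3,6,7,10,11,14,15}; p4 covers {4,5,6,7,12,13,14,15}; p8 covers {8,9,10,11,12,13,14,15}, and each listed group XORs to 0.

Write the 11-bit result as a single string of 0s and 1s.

s1 (pos 1,3,5,7,9,11,13,15): 0⊕0⊕1⊕1⊕0⊕1⊕1⊕0 = 0
s2 (pos 2,3,6,7,10,11,14,15): 0⊕0⊕1⊕1⊕1⊕1⊕0⊕0 = 0
s4 (pos 4,5,6,7,12,13,14,15): 1⊕1⊕1⊕1⊕0⊕1⊕0⊕0 = 1
s8 (pos 8,9,10,11,12,13,14,15): 0⊕0⊕1⊕1⊕0⊕1⊕0⊕0 = 1
Syndrome s8…s1 = 1100 → error at position 12.
Flip position 12: 000111100110100 → 000111100111100
Read data bits from positions 3,5,6,7,9,10,11,12,13,14,15: 01110111100

01110111100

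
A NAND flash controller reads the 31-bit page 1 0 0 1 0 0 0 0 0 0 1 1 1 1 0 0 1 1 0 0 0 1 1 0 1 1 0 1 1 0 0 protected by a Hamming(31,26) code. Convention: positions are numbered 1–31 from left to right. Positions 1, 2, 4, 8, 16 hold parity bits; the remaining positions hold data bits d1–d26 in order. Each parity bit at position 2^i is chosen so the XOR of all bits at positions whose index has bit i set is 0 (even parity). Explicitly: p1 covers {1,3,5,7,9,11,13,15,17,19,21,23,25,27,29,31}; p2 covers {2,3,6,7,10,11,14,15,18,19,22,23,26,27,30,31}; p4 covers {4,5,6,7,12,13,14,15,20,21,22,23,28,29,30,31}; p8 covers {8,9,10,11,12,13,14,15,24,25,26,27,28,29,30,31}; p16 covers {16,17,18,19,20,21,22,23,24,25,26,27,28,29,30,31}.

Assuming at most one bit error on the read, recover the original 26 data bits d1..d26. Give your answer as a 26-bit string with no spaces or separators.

00000011110110001101101100

s1 (pos 1,3,5,7,9,11,13,15,17,19,21,23,25,27,29,31): 1⊕0⊕0⊕0⊕0⊕1⊕1⊕0⊕1⊕0⊕0⊕1⊕1⊕0⊕1⊕0 = 1
s2 (pos 2,3,6,7,10,11,14,15,18,19,22,23,26,27,30,31): 0⊕0⊕0⊕0⊕0⊕1⊕1⊕0⊕1⊕0⊕1⊕1⊕1⊕0⊕0⊕0 = 0
s4 (pos 4,5,6,7,12,13,14,15,20,21,22,23,28,29,30,31): 1⊕0⊕0⊕0⊕1⊕1⊕1⊕0⊕0⊕0⊕1⊕1⊕1⊕1⊕0⊕0 = 0
s8 (pos 8,9,10,11,12,13,14,15,24,25,26,27,28,29,30,31): 0⊕0⊕0⊕1⊕1⊕1⊕1⊕0⊕0⊕1⊕1⊕0⊕1⊕1⊕0⊕0 = 0
s16 (pos 16,17,18,19,20,21,22,23,24,25,26,27,28,29,30,31): 0⊕1⊕1⊕0⊕0⊕0⊕1⊕1⊕0⊕1⊕1⊕0⊕1⊕1⊕0⊕0 = 0
Syndrome s16…s1 = 00001 → error at position 1.
Flip position 1: 1001000000111100110001101101100 → 0001000000111100110001101101100
Read data bits from positions 3,5,6,7,9,10,11,12,13,14,15,17,18,19,20,21,22,23,24,25,26,27,28,29,30,31: 00000011110110001101101100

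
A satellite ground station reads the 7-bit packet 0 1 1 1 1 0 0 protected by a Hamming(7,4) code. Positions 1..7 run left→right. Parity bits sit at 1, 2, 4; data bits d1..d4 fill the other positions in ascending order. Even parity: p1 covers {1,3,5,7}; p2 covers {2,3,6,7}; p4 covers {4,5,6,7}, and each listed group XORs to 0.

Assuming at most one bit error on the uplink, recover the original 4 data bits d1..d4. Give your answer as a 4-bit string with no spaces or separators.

1100

s1 (pos 1,3,5,7): 0⊕1⊕1⊕0 = 0
s2 (pos 2,3,6,7): 1⊕1⊕0⊕0 = 0
s4 (pos 4,5,6,7): 1⊕1⊕0⊕0 = 0
Syndrome s4…s1 = 000 → no error.
Read data bits from positions 3,5,6,7: 1100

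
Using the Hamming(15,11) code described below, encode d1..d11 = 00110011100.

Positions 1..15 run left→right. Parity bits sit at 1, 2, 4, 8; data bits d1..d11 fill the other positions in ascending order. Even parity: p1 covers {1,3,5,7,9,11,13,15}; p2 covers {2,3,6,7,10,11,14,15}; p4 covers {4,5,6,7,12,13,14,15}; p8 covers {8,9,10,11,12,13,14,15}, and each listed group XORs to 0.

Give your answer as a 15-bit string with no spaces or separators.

110001110011100

Place data at non-parity positions: p1 p2 0 p4 0 1 1 p8 0 0 1 1 1 0 0
p1 (pos 1,3,5,7,9,11,13,15): XOR of data positions = 0⊕0⊕1⊕0⊕1⊕1⊕0 = 1
p2 (pos 2,3,6,7,10,11,14,15): XOR of data positions = 0⊕1⊕1⊕0⊕1⊕0⊕0 = 1
p4 (pos 4,5,6,7,12,13,14,15): XOR of data positions = 0⊕1⊕1⊕1⊕1⊕0⊕0 = 0
p8 (pos 8,9,10,11,12,13,14,15): XOR of data positions = 0⊕0⊕1⊕1⊕1⊕0⊕0 = 1
Codeword: 110001110011100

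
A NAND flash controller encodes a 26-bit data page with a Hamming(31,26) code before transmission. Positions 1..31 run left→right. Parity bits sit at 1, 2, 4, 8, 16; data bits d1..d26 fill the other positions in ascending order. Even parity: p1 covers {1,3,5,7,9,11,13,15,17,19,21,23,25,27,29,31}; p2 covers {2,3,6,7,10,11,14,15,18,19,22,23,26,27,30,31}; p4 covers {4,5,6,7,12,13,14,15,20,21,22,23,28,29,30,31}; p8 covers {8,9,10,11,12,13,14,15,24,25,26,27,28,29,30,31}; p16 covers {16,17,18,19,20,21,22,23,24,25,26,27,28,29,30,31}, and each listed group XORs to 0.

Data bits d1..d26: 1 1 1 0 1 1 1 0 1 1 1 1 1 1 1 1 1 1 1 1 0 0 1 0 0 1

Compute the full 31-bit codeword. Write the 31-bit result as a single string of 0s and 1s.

0111110011101111111111111001001

Place data at non-parity positions: p1 p2 1 p4 1 1 0 p8 1 1 1 0 1 1 1 p16 1 1 1 1 1 1 1 1 1 0 0 1 0 0 1
p1 (pos 1,3,5,7,9,11,13,15,17,19,21,23,25,27,29,31): XOR of data positions = 1⊕1⊕0⊕1⊕1⊕1⊕1⊕1⊕1⊕1⊕1⊕1⊕0⊕0⊕1 = 0
p2 (pos 2,3,6,7,10,11,14,15,18,19,22,23,26,27,30,31): XOR of data positions = 1⊕1⊕0⊕1⊕1⊕1⊕1⊕1⊕1⊕1⊕1⊕0⊕0⊕0⊕1 = 1
p4 (pos 4,5,6,7,12,13,14,15,20,21,22,23,28,29,30,31): XOR of data positions = 1⊕1⊕0⊕0⊕1⊕1⊕1⊕1⊕1⊕1⊕1⊕1⊕0⊕0⊕1 = 1
p8 (pos 8,9,10,11,12,13,14,15,24,25,26,27,28,29,30,31): XOR of data positions = 1⊕1⊕1⊕0⊕1⊕1⊕1⊕1⊕1⊕0⊕0⊕1⊕0⊕0⊕1 = 0
p16 (pos 16,17,18,19,20,21,22,23,24,25,26,27,28,29,30,31): XOR of data positions = 1⊕1⊕1⊕1⊕1⊕1⊕1⊕1⊕1⊕0⊕0⊕1⊕0⊕0⊕1 = 1
Codeword: 0111110011101111111111111001001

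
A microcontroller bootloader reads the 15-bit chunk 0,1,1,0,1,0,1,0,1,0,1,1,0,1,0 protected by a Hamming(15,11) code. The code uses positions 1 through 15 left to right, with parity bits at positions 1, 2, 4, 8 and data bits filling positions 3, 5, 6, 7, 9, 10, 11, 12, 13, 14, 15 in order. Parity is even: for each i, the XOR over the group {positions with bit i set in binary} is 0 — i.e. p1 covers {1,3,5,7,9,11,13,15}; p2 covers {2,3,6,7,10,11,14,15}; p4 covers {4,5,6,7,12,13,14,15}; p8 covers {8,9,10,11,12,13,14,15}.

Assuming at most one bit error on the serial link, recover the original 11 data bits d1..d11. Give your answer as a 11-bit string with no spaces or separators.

s1 (pos 1,3,5,7,9,11,13,15): 0⊕1⊕1⊕1⊕1⊕1⊕0⊕0 = 1
s2 (pos 2,3,6,7,10,11,14,15): 1⊕1⊕0⊕1⊕0⊕1⊕1⊕0 = 1
s4 (pos 4,5,6,7,12,13,14,15): 0⊕1⊕0⊕1⊕1⊕0⊕1⊕0 = 0
s8 (pos 8,9,10,11,12,13,14,15): 0⊕1⊕0⊕1⊕1⊕0⊕1⊕0 = 0
Syndrome s8…s1 = 0011 → error at position 3.
Flip position 3: 011010101011010 → 010010101011010
Read data bits from positions 3,5,6,7,9,10,11,12,13,14,15: 01011011010

01011011010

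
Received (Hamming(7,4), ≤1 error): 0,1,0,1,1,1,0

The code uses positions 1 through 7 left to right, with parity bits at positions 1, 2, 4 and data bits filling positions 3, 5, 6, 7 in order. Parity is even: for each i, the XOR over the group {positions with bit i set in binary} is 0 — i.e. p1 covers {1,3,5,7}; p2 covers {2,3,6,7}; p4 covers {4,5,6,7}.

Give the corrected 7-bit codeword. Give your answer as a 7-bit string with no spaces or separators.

s1 (pos 1,3,5,7): 0⊕0⊕1⊕0 = 1
s2 (pos 2,3,6,7): 1⊕0⊕1⊕0 = 0
s4 (pos 4,5,6,7): 1⊕1⊕1⊕0 = 1
Syndrome s4…s1 = 101 → error at position 5.
Flip position 5: 0101110 → 0101010

0101010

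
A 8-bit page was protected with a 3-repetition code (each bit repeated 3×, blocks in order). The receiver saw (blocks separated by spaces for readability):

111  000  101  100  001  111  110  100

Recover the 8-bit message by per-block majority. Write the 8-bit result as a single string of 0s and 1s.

10100110

Block 1 (111): 3 ones → 1
Block 2 (000): 0 ones → 0
Block 3 (101): 2 ones → 1
Block 4 (100): 1 one → 0
Block 5 (001): 1 one → 0
Block 6 (111): 3 ones → 1
Block 7 (110): 2 ones → 1
Block 8 (100): 1 one → 0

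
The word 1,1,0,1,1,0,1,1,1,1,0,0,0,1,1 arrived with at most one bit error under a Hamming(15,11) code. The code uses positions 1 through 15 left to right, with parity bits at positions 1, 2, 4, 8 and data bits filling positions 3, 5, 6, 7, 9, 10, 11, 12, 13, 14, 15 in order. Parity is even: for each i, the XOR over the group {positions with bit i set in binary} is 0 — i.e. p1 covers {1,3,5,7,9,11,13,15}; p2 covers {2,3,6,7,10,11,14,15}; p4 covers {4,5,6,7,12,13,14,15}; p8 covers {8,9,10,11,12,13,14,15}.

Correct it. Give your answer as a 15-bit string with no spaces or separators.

110110111100010

s1 (pos 1,3,5,7,9,11,13,15): 1⊕0⊕1⊕1⊕1⊕0⊕0⊕1 = 1
s2 (pos 2,3,6,7,10,11,14,15): 1⊕0⊕0⊕1⊕1⊕0⊕1⊕1 = 1
s4 (pos 4,5,6,7,12,13,14,15): 1⊕1⊕0⊕1⊕0⊕0⊕1⊕1 = 1
s8 (pos 8,9,10,11,12,13,14,15): 1⊕1⊕1⊕0⊕0⊕0⊕1⊕1 = 1
Syndrome s8…s1 = 1111 → error at position 15.
Flip position 15: 110110111100011 → 110110111100010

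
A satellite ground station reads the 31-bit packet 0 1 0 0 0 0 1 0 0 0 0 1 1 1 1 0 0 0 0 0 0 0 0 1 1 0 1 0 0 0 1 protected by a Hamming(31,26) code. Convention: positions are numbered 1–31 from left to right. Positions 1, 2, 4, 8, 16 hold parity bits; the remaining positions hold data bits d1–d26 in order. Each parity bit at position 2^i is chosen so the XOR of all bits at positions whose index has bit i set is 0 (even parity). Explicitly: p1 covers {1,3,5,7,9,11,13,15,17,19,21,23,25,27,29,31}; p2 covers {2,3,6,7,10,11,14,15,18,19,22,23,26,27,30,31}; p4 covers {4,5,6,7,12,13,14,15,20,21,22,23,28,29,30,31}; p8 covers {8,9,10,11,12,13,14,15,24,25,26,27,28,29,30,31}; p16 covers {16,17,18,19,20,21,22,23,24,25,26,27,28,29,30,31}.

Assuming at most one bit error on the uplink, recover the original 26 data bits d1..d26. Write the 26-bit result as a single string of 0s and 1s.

00010001111000000011010001

s1 (pos 1,3,5,7,9,11,13,15,17,19,21,23,25,27,29,31): 0⊕0⊕0⊕1⊕0⊕0⊕1⊕1⊕0⊕0⊕0⊕0⊕1⊕1⊕0⊕1 = 0
s2 (pos 2,3,6,7,10,11,14,15,18,19,22,23,26,27,30,31): 1⊕0⊕0⊕1⊕0⊕0⊕1⊕1⊕0⊕0⊕0⊕0⊕0⊕1⊕0⊕1 = 0
s4 (pos 4,5,6,7,12,13,14,15,20,21,22,23,28,29,30,31): 0⊕0⊕0⊕1⊕1⊕1⊕1⊕1⊕0⊕0⊕0⊕0⊕0⊕0⊕0⊕1 = 0
s8 (pos 8,9,10,11,12,13,14,15,24,25,26,27,28,29,30,31): 0⊕0⊕0⊕0⊕1⊕1⊕1⊕1⊕1⊕1⊕0⊕1⊕0⊕0⊕0⊕1 = 0
s16 (pos 16,17,18,19,20,21,22,23,24,25,26,27,28,29,30,31): 0⊕0⊕0⊕0⊕0⊕0⊕0⊕0⊕1⊕1⊕0⊕1⊕0⊕0⊕0⊕1 = 0
Syndrome s16…s1 = 00000 → no error.
Read data bits from positions 3,5,6,7,9,10,11,12,13,14,15,17,18,19,20,21,22,23,24,25,26,27,28,29,30,31: 00010001111000000011010001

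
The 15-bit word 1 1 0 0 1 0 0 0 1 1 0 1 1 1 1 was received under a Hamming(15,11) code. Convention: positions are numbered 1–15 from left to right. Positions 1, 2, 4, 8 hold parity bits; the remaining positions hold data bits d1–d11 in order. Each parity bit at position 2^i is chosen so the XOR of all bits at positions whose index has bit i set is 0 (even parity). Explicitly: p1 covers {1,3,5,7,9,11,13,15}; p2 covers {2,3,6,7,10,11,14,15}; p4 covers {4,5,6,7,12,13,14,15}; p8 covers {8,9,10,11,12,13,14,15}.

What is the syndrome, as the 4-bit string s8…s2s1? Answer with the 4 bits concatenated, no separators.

s1 (pos 1,3,5,7,9,11,13,15): 1⊕0⊕1⊕0⊕1⊕0⊕1⊕1 = 1
s2 (pos 2,3,6,7,10,11,14,15): 1⊕0⊕0⊕0⊕1⊕0⊕1⊕1 = 0
s4 (pos 4,5,6,7,12,13,14,15): 0⊕1⊕0⊕0⊕1⊕1⊕1⊕1 = 1
s8 (pos 8,9,10,11,12,13,14,15): 0⊕1⊕1⊕0⊕1⊕1⊕1⊕1 = 0
Syndrome s8…s1 = 0101 → error at position 5.

0101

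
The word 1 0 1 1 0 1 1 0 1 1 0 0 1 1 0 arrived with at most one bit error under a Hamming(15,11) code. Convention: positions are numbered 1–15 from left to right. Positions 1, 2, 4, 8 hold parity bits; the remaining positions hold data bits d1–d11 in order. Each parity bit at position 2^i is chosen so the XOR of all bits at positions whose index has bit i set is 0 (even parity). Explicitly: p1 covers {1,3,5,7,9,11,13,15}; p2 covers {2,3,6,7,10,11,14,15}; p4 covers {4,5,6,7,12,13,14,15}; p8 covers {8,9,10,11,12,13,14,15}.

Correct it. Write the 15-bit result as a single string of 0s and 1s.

101101001100110

s1 (pos 1,3,5,7,9,11,13,15): 1⊕1⊕0⊕1⊕1⊕0⊕1⊕0 = 1
s2 (pos 2,3,6,7,10,11,14,15): 0⊕1⊕1⊕1⊕1⊕0⊕1⊕0 = 1
s4 (pos 4,5,6,7,12,13,14,15): 1⊕0⊕1⊕1⊕0⊕1⊕1⊕0 = 1
s8 (pos 8,9,10,11,12,13,14,15): 0⊕1⊕1⊕0⊕0⊕1⊕1⊕0 = 0
Syndrome s8…s1 = 0111 → error at position 7.
Flip position 7: 101101101100110 → 101101001100110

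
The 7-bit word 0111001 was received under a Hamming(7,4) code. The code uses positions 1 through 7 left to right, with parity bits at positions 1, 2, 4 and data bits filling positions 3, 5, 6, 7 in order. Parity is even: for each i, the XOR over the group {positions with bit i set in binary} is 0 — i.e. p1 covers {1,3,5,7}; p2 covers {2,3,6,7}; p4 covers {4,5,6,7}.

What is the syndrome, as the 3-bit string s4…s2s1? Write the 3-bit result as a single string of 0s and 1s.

010

s1 (pos 1,3,5,7): 0⊕1⊕0⊕1 = 0
s2 (pos 2,3,6,7): 1⊕1⊕0⊕1 = 1
s4 (pos 4,5,6,7): 1⊕0⊕0⊕1 = 0
Syndrome s4…s1 = 010 → error at position 2.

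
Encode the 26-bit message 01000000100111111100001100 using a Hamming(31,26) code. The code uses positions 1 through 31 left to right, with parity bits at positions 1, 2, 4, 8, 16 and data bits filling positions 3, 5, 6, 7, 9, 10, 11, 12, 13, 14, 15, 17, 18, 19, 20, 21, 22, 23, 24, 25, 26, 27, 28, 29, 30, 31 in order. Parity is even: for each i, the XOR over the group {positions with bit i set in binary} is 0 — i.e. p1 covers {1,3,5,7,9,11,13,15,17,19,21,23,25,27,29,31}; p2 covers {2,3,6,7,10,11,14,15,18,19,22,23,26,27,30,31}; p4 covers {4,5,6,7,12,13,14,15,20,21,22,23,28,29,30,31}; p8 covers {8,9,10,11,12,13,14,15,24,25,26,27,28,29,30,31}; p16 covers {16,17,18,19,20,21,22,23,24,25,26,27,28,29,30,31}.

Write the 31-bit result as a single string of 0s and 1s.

1000100100001001111111100001100

Place data at non-parity positions: p1 p2 0 p4 1 0 0 p8 0 0 0 0 1 0 0 p16 1 1 1 1 1 1 1 0 0 0 0 1 1 0 0
p1 (pos 1,3,5,7,9,11,13,15,17,19,21,23,25,27,29,31): XOR of data positions = 0⊕1⊕0⊕0⊕0⊕1⊕0⊕1⊕1⊕1⊕1⊕0⊕0⊕1⊕0 = 1
p2 (pos 2,3,6,7,10,11,14,15,18,19,22,23,26,27,30,31): XOR of data positions = 0⊕0⊕0⊕0⊕0⊕0⊕0⊕1⊕1⊕1⊕1⊕0⊕0⊕0⊕0 = 0
p4 (pos 4,5,6,7,12,13,14,15,20,21,22,23,28,29,30,31): XOR of data positions = 1⊕0⊕0⊕0⊕1⊕0⊕0⊕1⊕1⊕1⊕1⊕1⊕1⊕0⊕0 = 0
p8 (pos 8,9,10,11,12,13,14,15,24,25,26,27,28,29,30,31): XOR of data positions = 0⊕0⊕0⊕0⊕1⊕0⊕0⊕0⊕0⊕0⊕0⊕1⊕1⊕0⊕0 = 1
p16 (pos 16,17,18,19,20,21,22,23,24,25,26,27,28,29,30,31): XOR of data positions = 1⊕1⊕1⊕1⊕1⊕1⊕1⊕0⊕0⊕0⊕0⊕1⊕1⊕0⊕0 = 1
Codeword: 1000100100001001111111100001100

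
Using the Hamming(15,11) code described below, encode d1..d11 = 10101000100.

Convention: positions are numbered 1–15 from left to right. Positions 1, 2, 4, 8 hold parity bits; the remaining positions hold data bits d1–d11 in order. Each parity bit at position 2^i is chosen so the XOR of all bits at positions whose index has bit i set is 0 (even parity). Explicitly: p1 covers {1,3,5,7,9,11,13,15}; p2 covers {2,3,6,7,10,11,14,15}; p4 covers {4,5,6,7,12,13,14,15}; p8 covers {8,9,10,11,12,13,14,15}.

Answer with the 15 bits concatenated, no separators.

Place data at non-parity positions: p1 p2 1 p4 0 1 0 p8 1 0 0 0 1 0 0
p1 (pos 1,3,5,7,9,11,13,15): XOR of data positions = 1⊕0⊕0⊕1⊕0⊕1⊕0 = 1
p2 (pos 2,3,6,7,10,11,14,15): XOR of data positions = 1⊕1⊕0⊕0⊕0⊕0⊕0 = 0
p4 (pos 4,5,6,7,12,13,14,15): XOR of data positions = 0⊕1⊕0⊕0⊕1⊕0⊕0 = 0
p8 (pos 8,9,10,11,12,13,14,15): XOR of data positions = 1⊕0⊕0⊕0⊕1⊕0⊕0 = 0
Codeword: 101001001000100

101001001000100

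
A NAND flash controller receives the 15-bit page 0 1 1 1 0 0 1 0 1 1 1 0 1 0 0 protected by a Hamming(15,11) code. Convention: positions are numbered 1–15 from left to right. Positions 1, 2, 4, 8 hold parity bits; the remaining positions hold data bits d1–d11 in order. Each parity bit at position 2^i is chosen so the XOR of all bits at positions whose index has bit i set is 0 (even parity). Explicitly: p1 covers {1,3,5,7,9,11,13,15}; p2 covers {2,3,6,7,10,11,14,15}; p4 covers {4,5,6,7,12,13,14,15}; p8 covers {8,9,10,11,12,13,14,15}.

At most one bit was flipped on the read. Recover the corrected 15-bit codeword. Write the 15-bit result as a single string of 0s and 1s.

s1 (pos 1,3,5,7,9,11,13,15): 0⊕1⊕0⊕1⊕1⊕1⊕1⊕0 = 1
s2 (pos 2,3,6,7,10,11,14,15): 1⊕1⊕0⊕1⊕1⊕1⊕0⊕0 = 1
s4 (pos 4,5,6,7,12,13,14,15): 1⊕0⊕0⊕1⊕0⊕1⊕0⊕0 = 1
s8 (pos 8,9,10,11,12,13,14,15): 0⊕1⊕1⊕1⊕0⊕1⊕0⊕0 = 0
Syndrome s8…s1 = 0111 → error at position 7.
Flip position 7: 011100101110100 → 011100001110100

011100001110100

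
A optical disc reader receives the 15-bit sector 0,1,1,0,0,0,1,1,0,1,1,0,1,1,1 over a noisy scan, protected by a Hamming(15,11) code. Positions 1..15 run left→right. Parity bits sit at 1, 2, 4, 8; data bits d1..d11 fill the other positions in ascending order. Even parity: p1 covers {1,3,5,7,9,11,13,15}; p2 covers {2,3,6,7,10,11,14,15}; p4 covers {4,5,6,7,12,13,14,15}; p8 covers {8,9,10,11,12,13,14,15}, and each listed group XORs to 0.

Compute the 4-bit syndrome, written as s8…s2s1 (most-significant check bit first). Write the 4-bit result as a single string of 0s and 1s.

0011

s1 (pos 1,3,5,7,9,11,13,15): 0⊕1⊕0⊕1⊕0⊕1⊕1⊕1 = 1
s2 (pos 2,3,6,7,10,11,14,15): 1⊕1⊕0⊕1⊕1⊕1⊕1⊕1 = 1
s4 (pos 4,5,6,7,12,13,14,15): 0⊕0⊕0⊕1⊕0⊕1⊕1⊕1 = 0
s8 (pos 8,9,10,11,12,13,14,15): 1⊕0⊕1⊕1⊕0⊕1⊕1⊕1 = 0
Syndrome s8…s1 = 0011 → error at position 3.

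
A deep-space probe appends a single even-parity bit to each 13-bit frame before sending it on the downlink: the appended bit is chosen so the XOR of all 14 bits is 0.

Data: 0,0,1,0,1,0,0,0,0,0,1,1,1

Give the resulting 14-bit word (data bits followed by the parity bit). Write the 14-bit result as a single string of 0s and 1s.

00101000001111

XOR of the 13 data bits: 0⊕0⊕1⊕0⊕1⊕0⊕0⊕0⊕0⊕0⊕1⊕1⊕1 = 1
Parity bit = 1 (so all 14 bits XOR to 0).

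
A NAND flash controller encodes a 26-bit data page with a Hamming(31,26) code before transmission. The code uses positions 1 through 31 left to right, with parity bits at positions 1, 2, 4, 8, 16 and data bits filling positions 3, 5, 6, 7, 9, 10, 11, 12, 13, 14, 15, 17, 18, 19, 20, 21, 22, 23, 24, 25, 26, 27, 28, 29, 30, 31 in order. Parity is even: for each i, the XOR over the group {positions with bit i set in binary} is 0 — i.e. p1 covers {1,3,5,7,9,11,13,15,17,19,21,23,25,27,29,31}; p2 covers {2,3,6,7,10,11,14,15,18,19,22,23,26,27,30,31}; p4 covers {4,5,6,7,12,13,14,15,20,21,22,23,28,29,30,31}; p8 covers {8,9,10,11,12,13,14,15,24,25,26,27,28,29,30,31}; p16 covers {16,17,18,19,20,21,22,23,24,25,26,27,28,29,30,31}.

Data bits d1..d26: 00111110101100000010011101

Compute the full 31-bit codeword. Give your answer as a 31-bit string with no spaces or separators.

1101011011101010100000010011101

Place data at non-parity positions: p1 p2 0 p4 0 1 1 p8 1 1 1 0 1 0 1 p16 1 0 0 0 0 0 0 1 0 0 1 1 1 0 1
p1 (pos 1,3,5,7,9,11,13,15,17,19,21,23,25,27,29,31): XOR of data positions = 0⊕0⊕1⊕1⊕1⊕1⊕1⊕1⊕0⊕0⊕0⊕0⊕1⊕1⊕1 = 1
p2 (pos 2,3,6,7,10,11,14,15,18,19,22,23,26,27,30,31): XOR of data positions = 0⊕1⊕1⊕1⊕1⊕0⊕1⊕0⊕0⊕0⊕0⊕0⊕1⊕0⊕1 = 1
p4 (pos 4,5,6,7,12,13,14,15,20,21,22,23,28,29,30,31): XOR of data positions = 0⊕1⊕1⊕0⊕1⊕0⊕1⊕0⊕0⊕0⊕0⊕1⊕1⊕0⊕1 = 1
p8 (pos 8,9,10,11,12,13,14,15,24,25,26,27,28,29,30,31): XOR of data positions = 1⊕1⊕1⊕0⊕1⊕0⊕1⊕1⊕0⊕0⊕1⊕1⊕1⊕0⊕1 = 0
p16 (pos 16,17,18,19,20,21,22,23,24,25,26,27,28,29,30,31): XOR of data positions = 1⊕0⊕0⊕0⊕0⊕0⊕0⊕1⊕0⊕0⊕1⊕1⊕1⊕0⊕1 = 0
Codeword: 1101011011101010100000010011101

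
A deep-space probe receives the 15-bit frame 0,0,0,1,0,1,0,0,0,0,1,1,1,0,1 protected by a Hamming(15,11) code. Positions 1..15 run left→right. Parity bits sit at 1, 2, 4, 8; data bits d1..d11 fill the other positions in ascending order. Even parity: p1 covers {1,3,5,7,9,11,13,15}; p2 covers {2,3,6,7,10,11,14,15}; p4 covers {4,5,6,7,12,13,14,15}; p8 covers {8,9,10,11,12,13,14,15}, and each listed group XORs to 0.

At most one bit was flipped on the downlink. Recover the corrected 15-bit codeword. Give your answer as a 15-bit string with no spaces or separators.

000101100011101

s1 (pos 1,3,5,7,9,11,13,15): 0⊕0⊕0⊕0⊕0⊕1⊕1⊕1 = 1
s2 (pos 2,3,6,7,10,11,14,15): 0⊕0⊕1⊕0⊕0⊕1⊕0⊕1 = 1
s4 (pos 4,5,6,7,12,13,14,15): 1⊕0⊕1⊕0⊕1⊕1⊕0⊕1 = 1
s8 (pos 8,9,10,11,12,13,14,15): 0⊕0⊕0⊕1⊕1⊕1⊕0⊕1 = 0
Syndrome s8…s1 = 0111 → error at position 7.
Flip position 7: 000101000011101 → 000101100011101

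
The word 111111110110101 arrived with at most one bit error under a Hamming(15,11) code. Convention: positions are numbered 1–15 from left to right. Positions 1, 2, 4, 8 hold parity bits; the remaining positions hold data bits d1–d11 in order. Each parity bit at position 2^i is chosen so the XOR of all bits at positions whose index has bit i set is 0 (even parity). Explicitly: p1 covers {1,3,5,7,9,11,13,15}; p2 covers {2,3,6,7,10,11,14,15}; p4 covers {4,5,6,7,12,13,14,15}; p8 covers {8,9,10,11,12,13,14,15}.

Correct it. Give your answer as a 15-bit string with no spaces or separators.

111111110100101

s1 (pos 1,3,5,7,9,11,13,15): 1⊕1⊕1⊕1⊕0⊕1⊕1⊕1 = 1
s2 (pos 2,3,6,7,10,11,14,15): 1⊕1⊕1⊕1⊕1⊕1⊕0⊕1 = 1
s4 (pos 4,5,6,7,12,13,14,15): 1⊕1⊕1⊕1⊕0⊕1⊕0⊕1 = 0
s8 (pos 8,9,10,11,12,13,14,15): 1⊕0⊕1⊕1⊕0⊕1⊕0⊕1 = 1
Syndrome s8…s1 = 1011 → error at position 11.
Flip position 11: 111111110110101 → 111111110100101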